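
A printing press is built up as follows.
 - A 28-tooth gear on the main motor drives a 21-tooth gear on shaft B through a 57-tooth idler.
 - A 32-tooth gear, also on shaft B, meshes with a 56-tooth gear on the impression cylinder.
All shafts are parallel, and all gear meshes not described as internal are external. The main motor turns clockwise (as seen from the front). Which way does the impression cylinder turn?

the main motor → shaft B: driver → idler → driven is 2 external meshes, 2 reversals → CW.
shaft B → the impression cylinder: external mesh, 1 reversal → CCW.
3 reversals in total — an odd number — so the impression cylinder turns opposite to the main motor.

counterclockwise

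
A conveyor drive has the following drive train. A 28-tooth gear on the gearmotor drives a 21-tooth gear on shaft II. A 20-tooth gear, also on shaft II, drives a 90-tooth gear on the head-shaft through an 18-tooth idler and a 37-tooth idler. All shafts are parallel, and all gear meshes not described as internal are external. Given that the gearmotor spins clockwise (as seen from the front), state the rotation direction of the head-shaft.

clockwise

the gearmotor → shaft II: external mesh, 1 reversal → CCW.
shaft II → the head-shaft: driver → idler → idler → driven is 3 external meshes, 3 reversals → CW.
4 reversals in total — an even number — so the head-shaft turns the same way as the gearmotor.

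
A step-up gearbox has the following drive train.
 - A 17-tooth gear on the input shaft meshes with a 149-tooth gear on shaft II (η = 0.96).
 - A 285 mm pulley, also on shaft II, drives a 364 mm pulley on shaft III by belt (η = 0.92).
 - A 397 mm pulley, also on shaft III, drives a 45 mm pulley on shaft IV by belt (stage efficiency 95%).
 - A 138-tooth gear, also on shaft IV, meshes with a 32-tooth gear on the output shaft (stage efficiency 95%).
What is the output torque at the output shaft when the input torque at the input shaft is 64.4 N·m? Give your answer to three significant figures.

15.1 N·m

gear mesh 149/17 = 8.7647 → τ = 64.4·8.7647·0.96 = 541.87 N·m
belt 364/285 = 1.2772 → τ = 541.87·1.2772·0.92 = 636.71 N·m
belt 45/397 = 0.11335 → τ = 636.71·0.11335·0.95 = 68.562 N·m
gear mesh 32/138 = 0.23188 → τ = 68.562·0.23188·0.95 = 15.104 N·m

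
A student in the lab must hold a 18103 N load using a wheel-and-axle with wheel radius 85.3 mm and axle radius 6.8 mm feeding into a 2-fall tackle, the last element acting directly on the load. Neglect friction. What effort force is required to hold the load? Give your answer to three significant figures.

Wheel-and-axle MA = R/r = 85.3/6.8 = 12.544.
Block-and-tackle MA = number of supporting rope parts = 2.
Combined ideal MA = 12.544 × 2 = 25.088.
Effort = load / MA = 18103 / 25.088 = 721.57 N.

722 N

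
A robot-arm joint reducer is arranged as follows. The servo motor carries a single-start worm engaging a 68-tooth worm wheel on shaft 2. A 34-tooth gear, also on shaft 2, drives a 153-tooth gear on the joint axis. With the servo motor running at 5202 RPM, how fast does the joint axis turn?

17 RPM

Worm: ratio = 68/1 = 68, so shaft 2 turns at 5202 / 68 = 76.5 RPM.
Gear mesh: ratio = 153/34 = 4.5, so the joint axis turns at 76.5 / 4.5 = 17 RPM.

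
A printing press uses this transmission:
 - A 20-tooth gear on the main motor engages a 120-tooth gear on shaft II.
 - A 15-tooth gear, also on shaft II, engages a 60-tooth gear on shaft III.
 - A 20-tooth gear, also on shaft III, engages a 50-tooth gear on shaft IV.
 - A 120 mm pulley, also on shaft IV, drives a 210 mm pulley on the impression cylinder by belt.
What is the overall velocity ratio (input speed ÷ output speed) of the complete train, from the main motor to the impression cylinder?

105

Each stage contributes driven/driver: gear mesh 120/20 = 6, gear mesh 60/15 = 4, gear mesh 50/20 = 2.5, belt 210/120 = 1.75.
Overall: 6 × 4 × 2.5 × 1.75 = 105.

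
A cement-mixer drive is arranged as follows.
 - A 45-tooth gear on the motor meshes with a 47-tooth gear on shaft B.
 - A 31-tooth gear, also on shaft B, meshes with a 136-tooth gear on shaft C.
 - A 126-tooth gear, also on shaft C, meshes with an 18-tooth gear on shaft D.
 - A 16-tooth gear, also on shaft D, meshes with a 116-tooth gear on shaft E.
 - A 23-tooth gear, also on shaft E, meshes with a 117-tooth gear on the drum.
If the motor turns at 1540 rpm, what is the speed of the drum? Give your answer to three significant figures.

63.8 rpm

Gear mesh: ratio = 47/45 = 1.0444, so shaft B turns at 1540 / 1.0444 = 1474.5 rpm.
Gear mesh: ratio = 136/31 = 4.3871, so shaft C turns at 1474.5 / 4.3871 = 336.09 rpm.
Gear mesh: ratio = 18/126 = 0.14286, so shaft D turns at 336.09 / 0.14286 = 2352.6 rpm.
Gear mesh: ratio = 116/16 = 7.25, so shaft E turns at 2352.6 / 7.25 = 324.5 rpm.
Gear mesh: ratio = 117/23 = 5.087, so the drum turns at 324.5 / 5.087 = 63.791 rpm.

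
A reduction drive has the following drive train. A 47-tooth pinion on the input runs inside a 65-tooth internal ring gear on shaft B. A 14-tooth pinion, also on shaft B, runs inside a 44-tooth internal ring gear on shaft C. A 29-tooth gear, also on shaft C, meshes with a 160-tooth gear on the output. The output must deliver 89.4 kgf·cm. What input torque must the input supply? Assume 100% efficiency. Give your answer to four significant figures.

Overall ratio R = 1.383 × 3.1429 × 5.5172 = 23.981.
Input torque = output torque / R = 89.4 / 23.981 = 3.728 kgf·cm.

3.728 kgf·cm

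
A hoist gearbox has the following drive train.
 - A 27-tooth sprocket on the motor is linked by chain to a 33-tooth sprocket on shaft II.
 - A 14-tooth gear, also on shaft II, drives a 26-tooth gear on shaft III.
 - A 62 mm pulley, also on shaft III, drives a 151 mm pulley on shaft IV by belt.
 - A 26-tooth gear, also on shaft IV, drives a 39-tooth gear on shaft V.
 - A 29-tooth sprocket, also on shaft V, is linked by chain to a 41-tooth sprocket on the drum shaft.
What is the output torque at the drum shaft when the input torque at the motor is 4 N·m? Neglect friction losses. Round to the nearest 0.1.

chain 33/27 = 1.2222 → τ = 4·1.2222 = 4.8889 N·m
gear mesh 26/14 = 1.8571 → τ = 4.8889·1.8571 = 9.0794 N·m
belt 151/62 = 2.4355 → τ = 9.0794·2.4355 = 22.113 N·m
gear mesh 39/26 = 1.5 → τ = 22.113·1.5 = 33.169 N·m
chain 41/29 = 1.4138 → τ = 33.169·1.4138 = 46.894 N·m

46.9 N·m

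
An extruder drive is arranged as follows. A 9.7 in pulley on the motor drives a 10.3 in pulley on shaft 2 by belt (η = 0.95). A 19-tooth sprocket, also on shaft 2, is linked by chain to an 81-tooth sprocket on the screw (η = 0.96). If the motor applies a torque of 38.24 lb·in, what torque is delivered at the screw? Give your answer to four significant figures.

157.9 lb·in

After the belt (10.3/9.7): 38.24 × 1.0619 × 0.95 = 38.575 lb·in
After the chain (81/19): 38.575 × 4.2632 × 0.96 = 157.87 lb·in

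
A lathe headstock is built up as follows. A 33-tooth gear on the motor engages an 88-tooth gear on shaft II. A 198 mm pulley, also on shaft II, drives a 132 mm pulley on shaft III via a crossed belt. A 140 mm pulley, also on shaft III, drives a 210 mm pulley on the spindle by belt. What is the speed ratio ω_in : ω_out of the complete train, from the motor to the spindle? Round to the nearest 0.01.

Each stage contributes driven/driver: gear mesh 88/33 = 2.6667, belt 132/198 = 0.66667, belt 210/140 = 1.5.
Overall: 2.6667 × 0.66667 × 1.5 = 2.6667.

2.67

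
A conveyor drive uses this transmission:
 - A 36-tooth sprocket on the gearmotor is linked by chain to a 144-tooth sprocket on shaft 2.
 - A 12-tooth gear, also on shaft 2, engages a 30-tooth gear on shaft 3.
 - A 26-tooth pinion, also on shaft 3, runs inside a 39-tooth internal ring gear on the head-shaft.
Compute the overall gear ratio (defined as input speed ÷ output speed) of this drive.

Each stage contributes driven/driver: chain 144/36 = 4, gear mesh 30/12 = 2.5, internal gear 39/26 = 1.5.
Overall: 4 × 2.5 × 1.5 = 15.

15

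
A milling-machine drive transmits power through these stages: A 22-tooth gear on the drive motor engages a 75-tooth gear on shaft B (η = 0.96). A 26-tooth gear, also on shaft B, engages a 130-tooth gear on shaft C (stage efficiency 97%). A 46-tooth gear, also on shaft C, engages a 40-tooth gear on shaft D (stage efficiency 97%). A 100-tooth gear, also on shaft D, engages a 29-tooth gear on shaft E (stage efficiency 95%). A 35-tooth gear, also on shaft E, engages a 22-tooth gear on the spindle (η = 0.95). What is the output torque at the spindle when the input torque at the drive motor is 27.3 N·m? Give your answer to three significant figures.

60.1 N·m

Gear mesh: ratio = 75/22 = 3.4091; torque at shaft B = 27.3 × 3.4091 × 0.96 = 89.345 N·m.
Gear mesh: ratio = 130/26 = 5; torque at shaft C = 89.345 × 5 × 0.97 = 433.33 N·m.
Gear mesh: ratio = 40/46 = 0.86957; torque at shaft D = 433.33 × 0.86957 × 0.97 = 365.5 N·m.
Gear mesh: ratio = 29/100 = 0.29; torque at shaft E = 365.5 × 0.29 × 0.95 = 100.7 N·m.
Gear mesh: ratio = 22/35 = 0.62857; torque at the spindle = 100.7 × 0.62857 × 0.95 = 60.13 N·m.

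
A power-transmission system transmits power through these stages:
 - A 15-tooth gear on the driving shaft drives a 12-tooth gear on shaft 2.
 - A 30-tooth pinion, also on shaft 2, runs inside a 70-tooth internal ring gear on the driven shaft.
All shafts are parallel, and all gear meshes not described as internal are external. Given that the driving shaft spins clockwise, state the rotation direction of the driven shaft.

counterclockwise

the driving shaft → shaft 2: external mesh, 1 reversal → CCW.
shaft 2 → the driven shaft: internal mesh, same direction → CCW.
1 reversal in total — an odd number — so the driven shaft turns opposite to the driving shaft.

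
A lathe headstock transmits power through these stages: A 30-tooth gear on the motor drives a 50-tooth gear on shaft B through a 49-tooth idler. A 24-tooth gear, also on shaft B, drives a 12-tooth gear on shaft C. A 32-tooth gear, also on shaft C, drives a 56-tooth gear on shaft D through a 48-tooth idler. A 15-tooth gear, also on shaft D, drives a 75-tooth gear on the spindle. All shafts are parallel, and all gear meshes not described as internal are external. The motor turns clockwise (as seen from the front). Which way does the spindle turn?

clockwise

the motor → shaft B: driver → idler → driven is 2 external meshes, 2 reversals → CW.
shaft B → shaft C: external mesh, 1 reversal → CCW.
shaft C → shaft D: driver → idler → driven is 2 external meshes, 2 reversals → CCW.
shaft D → the spindle: external mesh, 1 reversal → CW.
6 reversals in total — an even number — so the spindle turns the same way as the motor.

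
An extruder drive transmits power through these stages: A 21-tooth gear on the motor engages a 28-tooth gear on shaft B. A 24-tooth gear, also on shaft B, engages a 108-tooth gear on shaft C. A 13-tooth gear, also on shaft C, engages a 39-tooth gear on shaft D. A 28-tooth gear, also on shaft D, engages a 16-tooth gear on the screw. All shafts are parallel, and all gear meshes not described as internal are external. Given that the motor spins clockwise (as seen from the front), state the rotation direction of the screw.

the motor → shaft B: external mesh, 1 reversal → CCW.
shaft B → shaft C: external mesh, 1 reversal → CW.
shaft C → shaft D: external mesh, 1 reversal → CCW.
shaft D → the screw: external mesh, 1 reversal → CW.
4 reversals in total — an even number — so the screw turns the same way as the motor.

clockwise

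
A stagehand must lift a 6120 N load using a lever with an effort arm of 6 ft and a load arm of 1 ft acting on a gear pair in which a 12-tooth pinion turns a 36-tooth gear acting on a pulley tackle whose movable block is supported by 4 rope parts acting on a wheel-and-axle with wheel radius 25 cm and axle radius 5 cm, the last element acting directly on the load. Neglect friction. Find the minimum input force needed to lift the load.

17 N

Lever MA = effort arm / load arm = 6/1 = 6.
Gear pair MA = 36/12 = 3.
Block-and-tackle MA = number of supporting rope parts = 4.
Wheel-and-axle MA = R/r = 25/5 = 5.
Combined ideal MA = 6 × 3 × 4 × 5 = 360.
Effort = load / MA = 6120 / 360 = 17 N.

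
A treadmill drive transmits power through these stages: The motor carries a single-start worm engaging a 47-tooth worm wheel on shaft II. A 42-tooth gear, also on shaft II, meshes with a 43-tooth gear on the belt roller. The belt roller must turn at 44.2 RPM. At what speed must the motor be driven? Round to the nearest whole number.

Overall ratio R = 47 × 1.0238 = 48.119.
Required input speed = output speed × R = 44.2 × 48.119 = 2126.9 RPM.

2127 RPM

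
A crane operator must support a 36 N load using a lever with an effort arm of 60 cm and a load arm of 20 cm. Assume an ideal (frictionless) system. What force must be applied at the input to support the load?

12 N

Lever MA = effort arm / load arm = 60/20 = 3.
Effort = load / MA = 36 / 3 = 12 N.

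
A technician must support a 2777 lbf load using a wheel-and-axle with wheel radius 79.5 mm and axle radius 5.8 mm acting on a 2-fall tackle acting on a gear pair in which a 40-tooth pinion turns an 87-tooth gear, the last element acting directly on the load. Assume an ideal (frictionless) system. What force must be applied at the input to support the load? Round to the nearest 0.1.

Wheel-and-axle MA = R/r = 79.5/5.8 = 13.707.
Block-and-tackle MA = number of supporting rope parts = 2.
Gear pair MA = 87/40 = 2.175.
Combined ideal MA = 13.707 × 2 × 2.175 = 59.625.
Effort = load / MA = 2777 / 59.625 = 46.574 lbf.

46.6 lbf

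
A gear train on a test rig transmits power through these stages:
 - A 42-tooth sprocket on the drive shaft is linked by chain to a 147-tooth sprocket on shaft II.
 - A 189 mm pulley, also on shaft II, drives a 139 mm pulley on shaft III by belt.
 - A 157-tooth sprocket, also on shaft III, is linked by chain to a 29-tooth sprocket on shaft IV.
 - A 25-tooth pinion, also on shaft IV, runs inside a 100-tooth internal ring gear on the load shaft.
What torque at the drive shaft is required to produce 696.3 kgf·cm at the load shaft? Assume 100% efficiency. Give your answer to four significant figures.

366.1 kgf·cm

Overall ratio R = 3.5 × 0.73545 × 0.18471 × 4 = 1.9019.
Input torque = output torque / R = 696.3 / 1.9019 = 366.11 kgf·cm.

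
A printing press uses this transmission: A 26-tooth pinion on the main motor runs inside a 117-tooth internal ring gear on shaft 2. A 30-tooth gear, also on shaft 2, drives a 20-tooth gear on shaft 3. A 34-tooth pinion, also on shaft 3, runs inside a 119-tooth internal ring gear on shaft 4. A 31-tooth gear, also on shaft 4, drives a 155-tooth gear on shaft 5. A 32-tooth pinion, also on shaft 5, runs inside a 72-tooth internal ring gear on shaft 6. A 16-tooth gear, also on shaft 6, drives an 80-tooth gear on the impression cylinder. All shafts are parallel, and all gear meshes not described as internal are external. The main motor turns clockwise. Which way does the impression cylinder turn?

counterclockwise

the main motor → shaft 2: internal mesh, same direction → CW.
shaft 2 → shaft 3: external mesh, 1 reversal → CCW.
shaft 3 → shaft 4: internal mesh, same direction → CCW.
shaft 4 → shaft 5: external mesh, 1 reversal → CW.
shaft 5 → shaft 6: internal mesh, same direction → CW.
shaft 6 → the impression cylinder: external mesh, 1 reversal → CCW.
3 reversals in total — an odd number — so the impression cylinder turns opposite to the main motor.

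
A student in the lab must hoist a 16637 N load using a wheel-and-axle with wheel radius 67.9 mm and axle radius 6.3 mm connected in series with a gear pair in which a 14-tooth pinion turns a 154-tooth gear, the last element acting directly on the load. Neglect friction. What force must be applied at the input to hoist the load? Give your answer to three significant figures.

140 N

Wheel-and-axle MA = R/r = 67.9/6.3 = 10.778.
Gear pair MA = 154/14 = 11.
Combined ideal MA = 10.778 × 11 = 118.56.
Effort = load / MA = 16637 / 118.56 = 140.33 N.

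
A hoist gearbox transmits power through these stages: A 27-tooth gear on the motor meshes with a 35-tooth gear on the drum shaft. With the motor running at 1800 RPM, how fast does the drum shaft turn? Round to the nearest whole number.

1389 RPM

gear mesh 35/27 = 1.2963 → 1800/1.2963 = 1388.6 RPM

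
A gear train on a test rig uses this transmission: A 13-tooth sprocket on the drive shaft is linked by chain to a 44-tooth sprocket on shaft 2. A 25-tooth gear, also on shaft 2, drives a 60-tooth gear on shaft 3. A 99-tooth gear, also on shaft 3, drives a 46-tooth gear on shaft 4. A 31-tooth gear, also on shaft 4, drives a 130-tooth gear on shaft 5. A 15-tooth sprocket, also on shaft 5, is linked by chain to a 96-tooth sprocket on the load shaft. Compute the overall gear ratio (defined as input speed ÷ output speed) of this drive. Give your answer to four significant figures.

Each stage contributes driven/driver: chain 44/13 = 3.3846, gear mesh 60/25 = 2.4, gear mesh 46/99 = 0.46465, gear mesh 130/31 = 4.1935, chain 96/15 = 6.4.
Overall: 3.3846 × 2.4 × 0.46465 × 4.1935 × 6.4 = 101.3.

101.3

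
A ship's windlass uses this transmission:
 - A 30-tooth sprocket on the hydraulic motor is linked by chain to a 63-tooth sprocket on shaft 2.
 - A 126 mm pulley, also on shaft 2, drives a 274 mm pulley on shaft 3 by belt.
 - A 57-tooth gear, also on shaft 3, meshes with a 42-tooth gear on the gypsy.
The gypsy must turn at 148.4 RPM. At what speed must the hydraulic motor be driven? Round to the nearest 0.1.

Overall ratio R = 2.1 × 2.1746 × 0.73684 = 3.3649.
Required input speed = output speed × R = 148.4 × 3.3649 = 499.35 RPM.

499.4 RPM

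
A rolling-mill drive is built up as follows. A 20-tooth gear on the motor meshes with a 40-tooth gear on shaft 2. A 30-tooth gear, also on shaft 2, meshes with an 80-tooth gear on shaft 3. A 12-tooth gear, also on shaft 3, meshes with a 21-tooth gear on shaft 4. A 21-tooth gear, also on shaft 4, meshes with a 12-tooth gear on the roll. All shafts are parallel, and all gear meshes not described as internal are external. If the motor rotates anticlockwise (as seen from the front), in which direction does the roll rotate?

anticlockwise

the motor → shaft 2: external mesh, 1 reversal → CW.
shaft 2 → shaft 3: external mesh, 1 reversal → CCW.
shaft 3 → shaft 4: external mesh, 1 reversal → CW.
shaft 4 → the roll: external mesh, 1 reversal → CCW.
4 reversals in total — an even number — so the roll turns the same way as the motor.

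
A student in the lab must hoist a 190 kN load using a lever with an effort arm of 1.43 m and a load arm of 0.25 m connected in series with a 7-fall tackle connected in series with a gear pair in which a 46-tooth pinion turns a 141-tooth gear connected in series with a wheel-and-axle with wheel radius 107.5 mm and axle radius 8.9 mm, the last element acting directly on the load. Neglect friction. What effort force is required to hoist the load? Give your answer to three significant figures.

Lever MA = effort arm / load arm = 1.43/0.25 = 5.72.
Block-and-tackle MA = number of supporting rope parts = 7.
Gear pair MA = 141/46 = 3.0652.
Wheel-and-axle MA = R/r = 107.5/8.9 = 12.079.
Combined ideal MA = 5.72 × 7 × 3.0652 × 12.079 = 1482.4.
Effort = load / MA = 190 / 1482.4 = 0.12817 kN.

0.128 kN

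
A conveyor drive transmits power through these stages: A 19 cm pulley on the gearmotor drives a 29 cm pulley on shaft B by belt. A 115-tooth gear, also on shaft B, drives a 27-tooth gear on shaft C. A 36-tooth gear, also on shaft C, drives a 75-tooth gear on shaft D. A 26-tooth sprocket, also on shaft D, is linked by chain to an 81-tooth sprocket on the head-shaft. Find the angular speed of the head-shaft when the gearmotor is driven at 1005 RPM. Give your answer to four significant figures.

432.1 RPM

belt 29/19 = 1.5263 → 1005/1.5263 = 658.45 RPM
gear mesh 27/115 = 0.23478 → 658.45/0.23478 = 2804.5 RPM
gear mesh 75/36 = 2.0833 → 2804.5/2.0833 = 1346.2 RPM
chain 81/26 = 3.1154 → 1346.2/3.1154 = 432.1 RPM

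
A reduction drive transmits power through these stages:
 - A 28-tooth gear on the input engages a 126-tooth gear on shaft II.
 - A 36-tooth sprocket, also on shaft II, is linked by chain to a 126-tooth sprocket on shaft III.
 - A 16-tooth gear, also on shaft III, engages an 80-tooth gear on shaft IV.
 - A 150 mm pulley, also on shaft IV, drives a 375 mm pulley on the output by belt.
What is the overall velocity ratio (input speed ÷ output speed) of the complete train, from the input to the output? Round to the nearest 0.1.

196.9

Each stage contributes driven/driver: gear mesh 126/28 = 4.5, chain 126/36 = 3.5, gear mesh 80/16 = 5, belt 375/150 = 2.5.
Overall: 4.5 × 3.5 × 5 × 2.5 = 196.88.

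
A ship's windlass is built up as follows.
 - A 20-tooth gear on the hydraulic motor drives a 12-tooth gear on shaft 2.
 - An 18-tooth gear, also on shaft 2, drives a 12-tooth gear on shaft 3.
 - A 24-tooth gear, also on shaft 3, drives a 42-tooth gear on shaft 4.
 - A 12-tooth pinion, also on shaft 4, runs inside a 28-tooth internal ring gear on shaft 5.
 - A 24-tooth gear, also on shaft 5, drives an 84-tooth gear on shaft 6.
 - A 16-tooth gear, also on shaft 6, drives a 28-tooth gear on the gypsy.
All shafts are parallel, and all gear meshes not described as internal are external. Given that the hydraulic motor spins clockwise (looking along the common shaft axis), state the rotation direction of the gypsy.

counterclockwise

the hydraulic motor → shaft 2: external mesh, 1 reversal → CCW.
shaft 2 → shaft 3: external mesh, 1 reversal → CW.
shaft 3 → shaft 4: external mesh, 1 reversal → CCW.
shaft 4 → shaft 5: internal mesh, same direction → CCW.
shaft 5 → shaft 6: external mesh, 1 reversal → CW.
shaft 6 → the gypsy: external mesh, 1 reversal → CCW.
5 reversals in total — an odd number — so the gypsy turns opposite to the hydraulic motor.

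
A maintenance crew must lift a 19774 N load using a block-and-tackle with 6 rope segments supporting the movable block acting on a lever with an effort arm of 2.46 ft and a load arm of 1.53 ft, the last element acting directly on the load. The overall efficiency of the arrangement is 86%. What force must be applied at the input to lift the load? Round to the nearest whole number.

2383 N

Block-and-tackle MA = number of supporting rope parts = 6.
Lever MA = effort arm / load arm = 2.46/1.53 = 1.6078.
Combined ideal MA = 6 × 1.6078 = 9.6471.
Actual MA = 9.6471 × 0.86 = 8.2965.
Effort = load / actual MA = 19774 / 8.2965 = 2383.4 N.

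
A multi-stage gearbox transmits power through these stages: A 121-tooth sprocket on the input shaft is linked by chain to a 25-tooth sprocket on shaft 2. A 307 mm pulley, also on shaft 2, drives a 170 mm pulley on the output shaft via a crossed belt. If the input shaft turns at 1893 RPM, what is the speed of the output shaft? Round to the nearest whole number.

16546 RPM

the input shaft → shaft 2 (chain, 25/121): 1893 ÷ 0.20661 = 9162.1 RPM
shaft 2 → the output shaft (belt, 170/307): 9162.1 ÷ 0.55375 = 16546 RPM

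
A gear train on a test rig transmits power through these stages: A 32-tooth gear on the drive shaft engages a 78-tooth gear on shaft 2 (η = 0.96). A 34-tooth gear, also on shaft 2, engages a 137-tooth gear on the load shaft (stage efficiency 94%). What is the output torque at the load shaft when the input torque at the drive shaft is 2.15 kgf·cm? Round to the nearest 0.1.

Gear mesh: ratio = 78/32 = 2.4375; torque at shaft 2 = 2.15 × 2.4375 × 0.96 = 5.031 kgf·cm.
Gear mesh: ratio = 137/34 = 4.0294; torque at the load shaft = 5.031 × 4.0294 × 0.94 = 19.056 kgf·cm.

19.1 kgf·cm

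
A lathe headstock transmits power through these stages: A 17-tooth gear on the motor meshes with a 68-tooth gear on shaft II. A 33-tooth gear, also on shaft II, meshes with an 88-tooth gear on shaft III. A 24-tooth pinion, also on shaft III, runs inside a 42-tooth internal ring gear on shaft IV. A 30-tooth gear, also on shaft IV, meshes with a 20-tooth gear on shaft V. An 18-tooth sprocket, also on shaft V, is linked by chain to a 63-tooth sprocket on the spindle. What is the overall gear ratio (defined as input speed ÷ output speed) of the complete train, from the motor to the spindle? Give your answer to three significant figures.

43.6

Each stage contributes driven/driver: gear mesh 68/17 = 4, gear mesh 88/33 = 2.6667, internal gear 42/24 = 1.75, gear mesh 20/30 = 0.66667, chain 63/18 = 3.5.
Overall: 4 × 2.6667 × 1.75 × 0.66667 × 3.5 = 43.556.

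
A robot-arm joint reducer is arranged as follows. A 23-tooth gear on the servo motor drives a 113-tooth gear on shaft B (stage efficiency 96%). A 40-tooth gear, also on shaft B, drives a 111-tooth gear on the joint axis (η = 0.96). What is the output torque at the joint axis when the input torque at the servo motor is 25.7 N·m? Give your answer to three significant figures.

323 N·m

gear mesh 113/23 = 4.913 → τ = 25.7·4.913·0.96 = 121.21 N·m
gear mesh 111/40 = 2.775 → τ = 121.21·2.775·0.96 = 322.92 N·m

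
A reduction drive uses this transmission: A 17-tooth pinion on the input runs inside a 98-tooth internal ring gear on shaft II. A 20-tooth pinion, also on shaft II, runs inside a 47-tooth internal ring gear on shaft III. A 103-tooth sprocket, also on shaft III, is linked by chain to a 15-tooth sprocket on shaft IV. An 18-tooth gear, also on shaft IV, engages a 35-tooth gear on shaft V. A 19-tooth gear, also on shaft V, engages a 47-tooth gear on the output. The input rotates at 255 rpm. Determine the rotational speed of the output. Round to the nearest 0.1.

26.9 rpm

the input → shaft II (internal gear, 98/17): 255 ÷ 5.7647 = 44.235 rpm
shaft II → shaft III (internal gear, 47/20): 44.235 ÷ 2.35 = 18.823 rpm
shaft III → shaft IV (chain, 15/103): 18.823 ÷ 0.14563 = 129.25 rpm
shaft IV → shaft V (gear mesh, 35/18): 129.25 ÷ 1.9444 = 66.473 rpm
shaft V → the output (gear mesh, 47/19): 66.473 ÷ 2.4737 = 26.872 rpm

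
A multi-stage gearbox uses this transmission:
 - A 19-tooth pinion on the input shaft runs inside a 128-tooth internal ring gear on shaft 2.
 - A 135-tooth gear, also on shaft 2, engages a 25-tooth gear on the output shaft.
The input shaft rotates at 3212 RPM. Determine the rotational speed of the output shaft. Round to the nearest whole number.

Internal gear: ratio = 128/19 = 6.7368, so shaft 2 turns at 3212 / 6.7368 = 476.78 RPM.
Gear mesh: ratio = 25/135 = 0.18519, so the output shaft turns at 476.78 / 0.18519 = 2574.6 RPM.

2575 RPM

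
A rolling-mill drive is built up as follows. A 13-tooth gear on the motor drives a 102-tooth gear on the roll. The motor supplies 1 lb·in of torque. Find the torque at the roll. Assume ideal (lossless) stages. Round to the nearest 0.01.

After the gear mesh (102/13): 1 × 7.8462 = 7.8462 lb·in

7.85 lb·in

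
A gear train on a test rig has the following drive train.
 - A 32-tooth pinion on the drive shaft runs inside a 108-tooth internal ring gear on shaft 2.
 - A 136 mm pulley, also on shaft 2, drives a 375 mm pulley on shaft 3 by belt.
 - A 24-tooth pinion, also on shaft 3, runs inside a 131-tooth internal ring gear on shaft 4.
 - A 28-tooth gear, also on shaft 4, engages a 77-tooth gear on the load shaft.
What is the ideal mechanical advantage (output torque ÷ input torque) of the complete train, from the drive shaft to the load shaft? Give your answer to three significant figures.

140

Each stage contributes driven/driver: internal gear 108/32 = 3.375, belt 375/136 = 2.7574, internal gear 131/24 = 5.4583, gear mesh 77/28 = 2.75.
Overall: 3.375 × 2.7574 × 5.4583 × 2.75 = 139.69.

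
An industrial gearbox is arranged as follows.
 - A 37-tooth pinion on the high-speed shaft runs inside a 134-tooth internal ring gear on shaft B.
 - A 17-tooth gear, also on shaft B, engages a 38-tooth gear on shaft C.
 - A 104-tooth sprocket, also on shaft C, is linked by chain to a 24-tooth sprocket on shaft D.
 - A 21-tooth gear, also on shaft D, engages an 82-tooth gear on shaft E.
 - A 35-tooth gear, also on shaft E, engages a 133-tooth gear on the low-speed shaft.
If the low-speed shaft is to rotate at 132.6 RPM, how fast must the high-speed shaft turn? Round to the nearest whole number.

Overall ratio R = 3.6216 × 2.2353 × 0.23077 × 3.9048 × 3.8 = 27.72.
Required input speed = output speed × R = 132.6 × 27.72 = 3675.7 RPM.

3676 RPM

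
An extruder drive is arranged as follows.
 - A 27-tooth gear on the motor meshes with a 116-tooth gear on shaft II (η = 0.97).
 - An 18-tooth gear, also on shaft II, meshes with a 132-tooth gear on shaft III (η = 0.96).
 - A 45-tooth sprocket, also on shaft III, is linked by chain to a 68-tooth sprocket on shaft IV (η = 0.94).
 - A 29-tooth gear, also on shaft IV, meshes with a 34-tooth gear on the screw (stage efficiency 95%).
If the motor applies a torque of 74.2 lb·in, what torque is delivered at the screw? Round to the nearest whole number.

3444 lb·in

Gear mesh: ratio = 116/27 = 4.2963; torque at shaft II = 74.2 × 4.2963 × 0.97 = 309.22 lb·in.
Gear mesh: ratio = 132/18 = 7.3333; torque at shaft III = 309.22 × 7.3333 × 0.96 = 2176.9 lb·in.
Chain: ratio = 68/45 = 1.5111; torque at shaft IV = 2176.9 × 1.5111 × 0.94 = 3092.2 lb·in.
Gear mesh: ratio = 34/29 = 1.1724; torque at the screw = 3092.2 × 1.1724 × 0.95 = 3444.1 lb·in.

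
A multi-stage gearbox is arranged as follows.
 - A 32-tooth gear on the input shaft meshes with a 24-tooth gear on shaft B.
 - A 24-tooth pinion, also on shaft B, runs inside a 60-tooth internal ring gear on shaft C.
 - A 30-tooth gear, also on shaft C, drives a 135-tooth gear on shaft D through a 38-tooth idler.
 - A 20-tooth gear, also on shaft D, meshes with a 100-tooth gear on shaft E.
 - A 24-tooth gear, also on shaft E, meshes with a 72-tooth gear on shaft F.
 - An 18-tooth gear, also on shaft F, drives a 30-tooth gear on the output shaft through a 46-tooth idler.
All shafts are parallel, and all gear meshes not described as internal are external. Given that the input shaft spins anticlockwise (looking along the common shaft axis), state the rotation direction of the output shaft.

clockwise

the input shaft → shaft B: external mesh, 1 reversal → CW.
shaft B → shaft C: internal mesh, same direction → CW.
shaft C → shaft D: driver → idler → driven is 2 external meshes, 2 reversals → CW.
shaft D → shaft E: external mesh, 1 reversal → CCW.
shaft E → shaft F: external mesh, 1 reversal → CW.
shaft F → the output shaft: driver → idler → driven is 2 external meshes, 2 reversals → CW.
7 reversals in total — an odd number — so the output shaft turns opposite to the input shaft.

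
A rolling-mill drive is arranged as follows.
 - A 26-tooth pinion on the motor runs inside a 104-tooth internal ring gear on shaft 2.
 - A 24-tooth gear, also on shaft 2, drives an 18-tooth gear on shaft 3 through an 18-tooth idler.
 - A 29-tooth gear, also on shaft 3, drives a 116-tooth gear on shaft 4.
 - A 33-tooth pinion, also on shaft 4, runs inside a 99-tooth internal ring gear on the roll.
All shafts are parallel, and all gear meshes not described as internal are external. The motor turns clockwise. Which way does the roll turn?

the motor → shaft 2: internal mesh, same direction → CW.
shaft 2 → shaft 3: driver → idler → driven is 2 external meshes, 2 reversals → CW.
shaft 3 → shaft 4: external mesh, 1 reversal → CCW.
shaft 4 → the roll: internal mesh, same direction → CCW.
3 reversals in total — an odd number — so the roll turns opposite to the motor.

counterclockwise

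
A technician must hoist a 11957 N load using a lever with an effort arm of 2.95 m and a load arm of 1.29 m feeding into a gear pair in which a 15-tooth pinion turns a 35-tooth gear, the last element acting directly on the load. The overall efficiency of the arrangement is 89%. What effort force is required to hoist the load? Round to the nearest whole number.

2518 N

Lever MA = effort arm / load arm = 2.95/1.29 = 2.2868.
Gear pair MA = 35/15 = 2.3333.
Combined ideal MA = 2.2868 × 2.3333 = 5.3359.
Actual MA = 5.3359 × 0.89 = 4.749.
Effort = load / actual MA = 11957 / 4.749 = 2517.8 N.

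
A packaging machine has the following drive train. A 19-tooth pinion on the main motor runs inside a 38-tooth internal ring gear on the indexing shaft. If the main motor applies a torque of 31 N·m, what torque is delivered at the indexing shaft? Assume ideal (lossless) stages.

internal gear 38/19 = 2 → τ = 31·2 = 62 N·m

62 N·m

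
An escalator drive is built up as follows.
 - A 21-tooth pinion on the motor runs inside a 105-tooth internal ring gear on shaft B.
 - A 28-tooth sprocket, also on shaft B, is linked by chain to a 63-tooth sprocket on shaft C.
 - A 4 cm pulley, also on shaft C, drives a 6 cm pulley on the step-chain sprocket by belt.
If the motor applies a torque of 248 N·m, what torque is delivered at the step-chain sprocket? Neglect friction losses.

4185 N·m

After the internal gear (105/21): 248 × 5 = 1240 N·m
After the chain (63/28): 1240 × 2.25 = 2790 N·m
After the belt (6/4): 2790 × 1.5 = 4185 N·m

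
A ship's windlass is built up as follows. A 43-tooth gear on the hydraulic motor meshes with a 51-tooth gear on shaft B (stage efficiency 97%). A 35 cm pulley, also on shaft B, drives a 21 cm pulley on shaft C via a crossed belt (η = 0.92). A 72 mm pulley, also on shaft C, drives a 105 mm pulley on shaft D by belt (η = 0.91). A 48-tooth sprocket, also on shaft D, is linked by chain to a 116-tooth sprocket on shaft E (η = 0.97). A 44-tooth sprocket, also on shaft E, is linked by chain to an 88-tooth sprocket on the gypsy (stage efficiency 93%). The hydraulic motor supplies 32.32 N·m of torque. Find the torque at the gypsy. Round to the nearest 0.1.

118.8 N·m

Gear mesh: ratio = 51/43 = 1.186; torque at shaft B = 32.32 × 1.186 × 0.97 = 37.183 N·m.
Belt: ratio = 21/35 = 0.6; torque at shaft C = 37.183 × 0.6 × 0.92 = 20.525 N·m.
Belt: ratio = 105/72 = 1.4583; torque at shaft D = 20.525 × 1.4583 × 0.91 = 27.238 N·m.
Chain: ratio = 116/48 = 2.4167; torque at shaft E = 27.238 × 2.4167 × 0.97 = 63.851 N·m.
Chain: ratio = 88/44 = 2; torque at the gypsy = 63.851 × 2 × 0.93 = 118.76 N·m.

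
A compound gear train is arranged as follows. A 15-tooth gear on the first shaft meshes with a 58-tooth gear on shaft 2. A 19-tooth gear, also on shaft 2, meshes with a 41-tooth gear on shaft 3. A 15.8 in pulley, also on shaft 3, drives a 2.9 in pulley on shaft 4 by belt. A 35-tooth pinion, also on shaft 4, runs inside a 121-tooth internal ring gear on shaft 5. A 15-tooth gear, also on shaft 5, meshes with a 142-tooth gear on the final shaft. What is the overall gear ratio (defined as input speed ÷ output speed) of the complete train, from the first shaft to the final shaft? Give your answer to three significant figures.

50.1

Each stage contributes driven/driver: gear mesh 58/15 = 3.8667, gear mesh 41/19 = 2.1579, belt 2.9/15.8 = 0.18354, internal gear 121/35 = 3.4571, gear mesh 142/15 = 9.4667.
Overall: 3.8667 × 2.1579 × 0.18354 × 3.4571 × 9.4667 = 50.121.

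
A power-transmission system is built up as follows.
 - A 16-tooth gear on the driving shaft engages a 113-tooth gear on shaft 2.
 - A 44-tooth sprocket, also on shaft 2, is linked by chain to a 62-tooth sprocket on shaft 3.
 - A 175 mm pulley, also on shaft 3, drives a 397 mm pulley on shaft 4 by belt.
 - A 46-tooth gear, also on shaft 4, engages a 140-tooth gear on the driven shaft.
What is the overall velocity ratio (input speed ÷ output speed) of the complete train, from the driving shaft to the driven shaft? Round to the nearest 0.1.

68.7

Each stage contributes driven/driver: gear mesh 113/16 = 7.0625, chain 62/44 = 1.4091, belt 397/175 = 2.2686, gear mesh 140/46 = 3.0435.
Overall: 7.0625 × 1.4091 × 2.2686 × 3.0435 = 68.71.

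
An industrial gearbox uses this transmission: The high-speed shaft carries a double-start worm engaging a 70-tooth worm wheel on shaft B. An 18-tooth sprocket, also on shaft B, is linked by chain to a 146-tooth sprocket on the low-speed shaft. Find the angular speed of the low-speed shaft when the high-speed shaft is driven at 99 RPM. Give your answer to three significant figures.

0.349 RPM

worm 70/2 = 35 → 99/35 = 2.8286 RPM
chain 146/18 = 8.1111 → 2.8286/8.1111 = 0.34873 RPM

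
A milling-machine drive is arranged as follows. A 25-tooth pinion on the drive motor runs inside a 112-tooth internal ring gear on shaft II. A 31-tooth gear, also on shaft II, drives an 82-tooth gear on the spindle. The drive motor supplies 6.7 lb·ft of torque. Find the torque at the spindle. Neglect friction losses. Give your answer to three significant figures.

Internal gear: ratio = 112/25 = 4.48; torque at shaft II = 6.7 × 4.48 = 30.016 lb·ft.
Gear mesh: ratio = 82/31 = 2.6452; torque at the spindle = 30.016 × 2.6452 = 79.397 lb·ft.

79.4 lb·ft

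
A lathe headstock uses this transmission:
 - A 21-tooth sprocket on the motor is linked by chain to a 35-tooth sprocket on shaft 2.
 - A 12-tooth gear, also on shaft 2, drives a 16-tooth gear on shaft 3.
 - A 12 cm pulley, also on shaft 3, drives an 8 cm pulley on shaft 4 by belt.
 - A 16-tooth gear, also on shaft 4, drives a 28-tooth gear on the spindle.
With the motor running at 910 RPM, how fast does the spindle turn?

chain 35/21 = 1.6667 → 910/1.6667 = 546 RPM
gear mesh 16/12 = 1.3333 → 546/1.3333 = 409.5 RPM
belt 8/12 = 0.66667 → 409.5/0.66667 = 614.25 RPM
gear mesh 28/16 = 1.75 → 614.25/1.75 = 351 RPM

351 RPM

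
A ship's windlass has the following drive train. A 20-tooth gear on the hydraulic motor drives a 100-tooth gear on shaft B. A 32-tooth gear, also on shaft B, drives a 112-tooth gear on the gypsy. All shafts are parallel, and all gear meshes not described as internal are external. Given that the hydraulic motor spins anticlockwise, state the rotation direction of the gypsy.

the hydraulic motor → shaft B: external mesh, 1 reversal → CW.
shaft B → the gypsy: external mesh, 1 reversal → CCW.
2 reversals in total — an even number — so the gypsy turns the same way as the hydraulic motor.

anticlockwise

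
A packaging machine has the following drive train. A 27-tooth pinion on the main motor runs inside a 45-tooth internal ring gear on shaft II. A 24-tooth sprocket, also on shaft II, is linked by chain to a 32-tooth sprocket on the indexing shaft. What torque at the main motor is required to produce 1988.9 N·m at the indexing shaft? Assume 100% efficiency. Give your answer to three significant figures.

895 N·m

Overall ratio R = 1.6667 × 1.3333 = 2.2222.
Input torque = output torque / R = 1988.9 / 2.2222 = 895 N·m.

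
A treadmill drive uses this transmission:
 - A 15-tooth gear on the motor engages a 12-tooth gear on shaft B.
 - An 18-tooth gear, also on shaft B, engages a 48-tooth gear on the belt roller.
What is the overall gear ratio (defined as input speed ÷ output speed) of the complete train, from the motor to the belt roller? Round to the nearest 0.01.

2.13

Each stage contributes driven/driver: gear mesh 12/15 = 0.8, gear mesh 48/18 = 2.6667.
Overall: 0.8 × 2.6667 = 2.1333.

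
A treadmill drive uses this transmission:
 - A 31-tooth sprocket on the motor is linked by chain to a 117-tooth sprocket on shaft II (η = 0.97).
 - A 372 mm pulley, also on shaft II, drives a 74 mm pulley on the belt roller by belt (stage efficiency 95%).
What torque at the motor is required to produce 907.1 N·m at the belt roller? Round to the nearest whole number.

Overall ratio R = 3.7742 × 0.19892 = 0.75078; overall efficiency η = 0.97 × 0.95 = 0.9215.
Input torque = output torque / (R × η) = 907.1 / (0.75078 × 0.9215) = 1311.1 N·m.

1311 N·m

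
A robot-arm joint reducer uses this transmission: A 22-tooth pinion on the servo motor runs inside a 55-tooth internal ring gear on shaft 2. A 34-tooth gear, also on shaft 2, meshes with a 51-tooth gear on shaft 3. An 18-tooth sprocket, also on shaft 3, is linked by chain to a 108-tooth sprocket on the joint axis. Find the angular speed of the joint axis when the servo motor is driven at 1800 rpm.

80 rpm

internal gear 55/22 = 2.5 → 1800/2.5 = 720 rpm
gear mesh 51/34 = 1.5 → 720/1.5 = 480 rpm
chain 108/18 = 6 → 480/6 = 80 rpm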